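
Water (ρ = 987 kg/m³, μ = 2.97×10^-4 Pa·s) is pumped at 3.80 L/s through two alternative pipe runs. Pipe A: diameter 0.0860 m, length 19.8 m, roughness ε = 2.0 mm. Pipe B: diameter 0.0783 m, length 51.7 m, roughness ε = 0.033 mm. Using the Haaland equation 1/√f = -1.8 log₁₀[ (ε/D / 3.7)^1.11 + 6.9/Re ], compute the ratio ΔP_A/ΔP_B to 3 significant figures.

ΔP_A/ΔP_B ≈ 0.684

Pipe A: V = Q/A = 0.0038/0.005809 = 0.6542 m/s; Re = 1.87e+05; ε/D = 0.0233; Haaland → f = 0.05187; ΔP_A = f(L/D)(ρV²/2) = 2522 Pa.
Pipe B: V = Q/A = 0.0038/0.004815 = 0.7892 m/s; Re = 2.053e+05; ε/D = 0.000421; Haaland → f = 0.01817; ΔP_B = f(L/D)(ρV²/2) = 3687 Pa.
ΔP_A/ΔP_B = 2522/3687 = 0.684.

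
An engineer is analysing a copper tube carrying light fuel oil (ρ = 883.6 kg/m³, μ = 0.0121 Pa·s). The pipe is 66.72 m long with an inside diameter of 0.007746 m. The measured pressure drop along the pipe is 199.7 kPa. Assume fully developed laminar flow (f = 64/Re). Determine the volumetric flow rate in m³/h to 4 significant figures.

Q ≈ 0.07868 m³/h

For laminar flow, f = 64/Re with Re = ρVD/μ, so Darcy-Weisbach reduces to ΔP = 32μLV/D². Solving for V: V = ΔP·D²/(32μL) = 1.997e+05·(0.007746)²/(32·0.0121·66.72) = 0.4638 m/s.
Check: Re = ρVD/μ = 883.6·0.4638·0.007746/0.0121 = 262.4 < 2300, so the laminar assumption holds.
Q = V·A = 0.4638·(π/4·0.007746²) = 2.186e-05 m³/s = 0.07868 m³/h.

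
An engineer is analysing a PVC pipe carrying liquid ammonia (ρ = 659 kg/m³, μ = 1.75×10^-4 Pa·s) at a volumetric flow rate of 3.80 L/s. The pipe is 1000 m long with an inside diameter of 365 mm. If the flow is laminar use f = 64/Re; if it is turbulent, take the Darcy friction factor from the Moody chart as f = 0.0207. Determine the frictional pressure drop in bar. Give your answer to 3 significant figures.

Q = 3.80 L/s = 3.80/1000 = 0.0038 m³/s.
Cross-sectional area A = πD²/4 = π(0.365)²/4 = 0.1046 m²; mean velocity V = Q/A = 0.0038/0.1046 = 0.03632 m/s.
Reynolds number Re = ρVD/μ = 659 · 0.03632 · 0.365 / 0.000175 = 4.992e+04.
Re > 4000 → turbulent; use the Moody-chart value f = 0.0207.
Darcy-Weisbach: ΔP = f(L/D)(ρV²/2) = 0.0207·(1000/0.365)·(659·0.03632²/2) = 0.0207·2740·0.4346 = 24.65 Pa.
ΔP = 24.65 Pa = 2.46×10^-4 bar.

ΔP ≈ 2.46×10^-4 bar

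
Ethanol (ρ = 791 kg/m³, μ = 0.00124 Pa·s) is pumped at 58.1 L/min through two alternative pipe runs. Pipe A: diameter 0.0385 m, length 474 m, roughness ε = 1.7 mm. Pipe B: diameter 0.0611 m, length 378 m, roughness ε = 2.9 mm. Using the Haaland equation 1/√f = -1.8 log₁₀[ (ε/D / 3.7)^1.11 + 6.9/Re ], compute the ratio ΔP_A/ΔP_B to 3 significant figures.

ΔP_A/ΔP_B ≈ 12.1

Pipe A: V = Q/A = 0.0009683/0.001164 = 0.8318 m/s; Re = 2.043e+04; ε/D = 0.0442; Haaland → f = 0.06898; ΔP_A = f(L/D)(ρV²/2) = 2.324e+05 Pa.
Pipe B: V = Q/A = 0.0009683/0.002932 = 0.3303 m/s; Re = 1.287e+04; ε/D = 0.0475; Haaland → f = 0.07192; ΔP_B = f(L/D)(ρV²/2) = 1.919e+04 Pa.
ΔP_A/ΔP_B = 2.324e+05/1.919e+04 = 12.1.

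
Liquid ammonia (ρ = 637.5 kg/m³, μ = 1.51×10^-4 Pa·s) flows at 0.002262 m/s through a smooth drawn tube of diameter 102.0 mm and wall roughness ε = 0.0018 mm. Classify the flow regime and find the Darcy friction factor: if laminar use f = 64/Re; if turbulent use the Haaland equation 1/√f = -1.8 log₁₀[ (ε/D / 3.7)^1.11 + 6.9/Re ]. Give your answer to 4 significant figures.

f ≈ 0.06570

Re = ρVD/μ = 637.5·0.002262·0.102/0.000151 = 974.1.
Re < 2300 → laminar, so f = 64/Re = 0.0657 (roughness is irrelevant in laminar flow).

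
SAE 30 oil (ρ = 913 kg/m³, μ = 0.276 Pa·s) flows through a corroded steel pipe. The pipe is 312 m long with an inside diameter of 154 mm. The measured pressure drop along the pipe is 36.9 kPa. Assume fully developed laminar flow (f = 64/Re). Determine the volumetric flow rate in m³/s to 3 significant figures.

Q ≈ 0.00592 m³/s

For laminar flow, f = 64/Re with Re = ρVD/μ, so Darcy-Weisbach reduces to ΔP = 32μLV/D². Solving for V: V = ΔP·D²/(32μL) = 3.69e+04·(0.154)²/(32·0.276·312) = 0.3176 m/s.
Check: Re = ρVD/μ = 913·0.3176·0.154/0.276 = 161.8 < 2300, so the laminar assumption holds.
Q = V·A = 0.3176·(π/4·0.154²) = 0.005915 m³/s = 0.00592 m³/s.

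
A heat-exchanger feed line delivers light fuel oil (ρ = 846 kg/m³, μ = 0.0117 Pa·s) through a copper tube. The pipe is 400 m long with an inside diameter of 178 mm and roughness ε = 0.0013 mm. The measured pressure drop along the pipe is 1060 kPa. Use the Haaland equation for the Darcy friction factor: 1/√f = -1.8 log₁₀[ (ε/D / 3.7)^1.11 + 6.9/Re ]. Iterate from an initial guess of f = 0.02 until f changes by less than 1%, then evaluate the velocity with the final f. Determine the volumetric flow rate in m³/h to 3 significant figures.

Rearranging Darcy-Weisbach: V = √(2·ΔP·D/(f·L·ρ)). With ε/D = 1.3e-06/0.178 = 7.3e-06, iterate starting from f = 0.02:
  f = 0.02 → V = √(2·1.06e+06·0.178/(0.02·400·846)) = 7.467 m/s; Re = ρVD/μ = 9.611e+04; f → 0.018
  f = 0.018 → V = 7.871 m/s; Re = 1.013e+05; f → 0.0178
  f = 0.0178 → V = 7.915 m/s; Re = 1.019e+05; f → 0.01778
Converged (Δf/f < 1%). With the final f = 0.01778: V = √(2·1.06e+06·0.178/(0.01778·400·846)) = 7.919 m/s.
Q = V·A = 7.919·(π/4·0.178²) = 0.1971 m³/s = 709 m³/h.

Q ≈ 709 m³/h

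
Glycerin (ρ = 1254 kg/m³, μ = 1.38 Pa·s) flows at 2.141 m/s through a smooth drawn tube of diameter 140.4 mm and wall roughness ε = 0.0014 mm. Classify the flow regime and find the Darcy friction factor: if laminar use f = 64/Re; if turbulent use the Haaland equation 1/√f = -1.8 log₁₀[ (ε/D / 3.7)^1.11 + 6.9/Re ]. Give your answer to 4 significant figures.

Re = ρVD/μ = 1254·2.141·0.1404/1.38 = 273.2.
Re < 2300 → laminar, so f = 64/Re = 0.2343 (roughness is irrelevant in laminar flow).

f ≈ 0.2343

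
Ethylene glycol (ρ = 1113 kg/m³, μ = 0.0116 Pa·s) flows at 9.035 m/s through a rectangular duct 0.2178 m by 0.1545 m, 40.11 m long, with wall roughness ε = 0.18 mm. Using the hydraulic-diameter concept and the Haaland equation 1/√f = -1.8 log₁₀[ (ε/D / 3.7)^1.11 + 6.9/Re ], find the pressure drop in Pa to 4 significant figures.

ΔP ≈ 213700 Pa

Hydraulic diameter D_h = 4A/P = 4·(0.2178·0.1545)/(2·(0.2178+0.1545)) = 0.1346/0.7446 = 0.1808 m.
Re = ρVD_h/μ = 1113·9.035·0.1808/0.0116 = 1.567e+05.
ε/D_h = 0.00018/0.1808 = 0.000996; Haaland gives 1/√f = -1.8 log₁₀[0.000109+4.4e-05] = 6.868, so f = 0.0212.
ΔP = f(L/D_h)(ρV²/2) = 0.0212·40.11/0.1808·4.543e+04 = 2.137e+05 Pa.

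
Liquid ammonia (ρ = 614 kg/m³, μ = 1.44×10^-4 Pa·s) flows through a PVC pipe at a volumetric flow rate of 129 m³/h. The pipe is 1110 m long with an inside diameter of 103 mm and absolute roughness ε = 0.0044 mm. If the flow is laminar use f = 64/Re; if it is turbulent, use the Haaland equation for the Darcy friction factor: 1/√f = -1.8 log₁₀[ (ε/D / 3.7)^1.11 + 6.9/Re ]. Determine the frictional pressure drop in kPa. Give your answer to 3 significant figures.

ΔP ≈ 710 kPa

Q = 129 m³/h = 129/3600 = 0.03583 m³/s.
Cross-sectional area A = πD²/4 = π(0.103)²/4 = 0.008332 m²; mean velocity V = Q/A = 0.03583/0.008332 = 4.301 m/s.
Reynolds number Re = ρVD/μ = 614 · 4.301 · 0.103 / 0.000144 = 1.889e+06.
Re > 4000 → turbulent. Relative roughness ε/D = 4.4e-06/0.103 = 4.27e-05. Haaland: 1/√f = -1.8 log₁₀[(4.27e-05/3.7)^1.11 + 6.9/1.889e+06] = -1.8 log₁₀[3.31e-06 + 3.65e-06] = 9.283, so f = 0.0116.
Darcy-Weisbach: ΔP = f(L/D)(ρV²/2) = 0.0116·(1110/0.103)·(614·4.301²/2) = 0.0116·1.078e+04·5678 = 7.1e+05 Pa.
ΔP = 7.1e+05 Pa = 710 kPa.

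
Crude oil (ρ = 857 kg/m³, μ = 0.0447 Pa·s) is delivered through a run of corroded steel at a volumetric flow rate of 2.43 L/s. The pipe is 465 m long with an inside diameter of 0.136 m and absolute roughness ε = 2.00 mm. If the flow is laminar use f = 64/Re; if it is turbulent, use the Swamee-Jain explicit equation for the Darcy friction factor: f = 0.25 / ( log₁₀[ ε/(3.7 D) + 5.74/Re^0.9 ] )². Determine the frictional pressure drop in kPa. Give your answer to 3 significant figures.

ΔP ≈ 6.02 kPa

Q = 2.43 L/s = 2.43/1000 = 0.00243 m³/s.
Cross-sectional area A = πD²/4 = π(0.136)²/4 = 0.01453 m²; mean velocity V = Q/A = 0.00243/0.01453 = 0.1673 m/s.
Reynolds number Re = ρVD/μ = 857 · 0.1673 · 0.136 / 0.0447 = 436.2.
Re < 2300 → laminar flow, so f = 64/Re = 64/436.2 = 0.1467 (the turbulent correlation is not needed).
Darcy-Weisbach: ΔP = f(L/D)(ρV²/2) = 0.1467·(465/0.136)·(857·0.1673²/2) = 0.1467·3419·11.99 = 6015 Pa.
ΔP = 6015 Pa = 6.02 kPa.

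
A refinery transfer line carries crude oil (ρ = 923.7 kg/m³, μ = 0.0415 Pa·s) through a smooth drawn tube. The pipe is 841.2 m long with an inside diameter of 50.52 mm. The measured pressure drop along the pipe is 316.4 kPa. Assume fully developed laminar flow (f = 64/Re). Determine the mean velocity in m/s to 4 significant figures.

For laminar flow, f = 64/Re with Re = ρVD/μ, so Darcy-Weisbach reduces to ΔP = 32μLV/D². Solving for V: V = ΔP·D²/(32μL) = 3.164e+05·(0.05052)²/(32·0.0415·841.2) = 0.7229 m/s.
Check: Re = ρVD/μ = 923.7·0.7229·0.05052/0.0415 = 812.9 < 2300, so the laminar assumption holds.

V ≈ 0.7229 m/s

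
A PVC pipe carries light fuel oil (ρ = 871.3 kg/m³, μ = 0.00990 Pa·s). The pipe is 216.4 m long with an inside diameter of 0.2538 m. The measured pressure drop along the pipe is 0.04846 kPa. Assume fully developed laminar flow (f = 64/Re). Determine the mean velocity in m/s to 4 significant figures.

V ≈ 0.04553 m/s

For laminar flow, f = 64/Re with Re = ρVD/μ, so Darcy-Weisbach reduces to ΔP = 32μLV/D². Solving for V: V = ΔP·D²/(32μL) = 48.46·(0.2538)²/(32·0.0099·216.4) = 0.04553 m/s.
Check: Re = ρVD/μ = 871.3·0.04553·0.2538/0.0099 = 1017 < 2300, so the laminar assumption holds.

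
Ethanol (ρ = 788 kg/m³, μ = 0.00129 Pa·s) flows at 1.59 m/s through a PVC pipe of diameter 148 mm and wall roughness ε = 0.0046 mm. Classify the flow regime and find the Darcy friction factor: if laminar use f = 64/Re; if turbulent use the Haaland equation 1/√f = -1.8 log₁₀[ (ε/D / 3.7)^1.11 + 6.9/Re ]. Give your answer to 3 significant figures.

f ≈ 0.0167

Re = ρVD/μ = 788·1.59·0.148/0.00129 = 1.437e+05.
Re > 4000 → turbulent. ε/D = 4.6e-06/0.148 = 3.11e-05; Haaland: 1/√f = -1.8 log₁₀[2.32e-06 + 4.8e-05] = 7.737, so f = 0.01671.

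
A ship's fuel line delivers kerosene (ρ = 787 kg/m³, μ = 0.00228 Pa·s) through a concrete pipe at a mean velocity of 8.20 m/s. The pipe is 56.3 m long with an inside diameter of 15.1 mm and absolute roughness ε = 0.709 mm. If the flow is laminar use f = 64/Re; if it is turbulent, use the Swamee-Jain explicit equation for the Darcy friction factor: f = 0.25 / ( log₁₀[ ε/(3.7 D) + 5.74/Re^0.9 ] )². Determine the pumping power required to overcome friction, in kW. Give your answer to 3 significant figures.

Reynolds number Re = ρVD/μ = 787 · 8.2 · 0.0151 / 0.00228 = 4.274e+04.
Re > 4000 → turbulent. Relative roughness ε/D = 0.000709/0.0151 = 0.047. Swamee-Jain: f = 0.25/(log₁₀[0.047/3.7 + 5.74/4.274e+04^0.9])² = 0.25/(log₁₀[0.0127 + 0.00039])² = 0.25/(-1.883)² = 0.07048.
Darcy-Weisbach: ΔP = f(L/D)(ρV²/2) = 0.07048·(56.3/0.0151)·(787·8.2²/2) = 0.07048·3728·2.646e+04 = 6.953e+06 Pa.
Q = V·A = 8.2·0.0001791 = 0.001468 m³/s.
Pumping power P = QΔP = 0.001468·6.953e+06 = 10210 W = 10.2 kW.

P ≈ 10.2 kW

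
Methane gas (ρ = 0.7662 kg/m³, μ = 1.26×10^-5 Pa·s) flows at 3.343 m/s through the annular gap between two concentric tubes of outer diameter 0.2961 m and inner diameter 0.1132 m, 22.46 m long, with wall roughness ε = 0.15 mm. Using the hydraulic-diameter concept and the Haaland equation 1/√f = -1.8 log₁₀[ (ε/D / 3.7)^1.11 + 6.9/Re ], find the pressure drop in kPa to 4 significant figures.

ΔP ≈ 0.01278 kPa

Hydraulic diameter D_h = 4A/P = D_o - D_i = 0.2961 - 0.1132 = 0.1829 m.
Re = ρVD_h/μ = 0.7662·3.343·0.1829/1.26e-05 = 3.718e+04.
ε/D_h = 0.00015/0.1829 = 0.00082; Haaland gives 1/√f = -1.8 log₁₀[8.78e-05+0.000186] = 6.414, so f = 0.02431.
ΔP = f(L/D_h)(ρV²/2) = 0.02431·22.46/0.1829·4.281 = 12.78 Pa.
ΔP = 0.01278 kPa.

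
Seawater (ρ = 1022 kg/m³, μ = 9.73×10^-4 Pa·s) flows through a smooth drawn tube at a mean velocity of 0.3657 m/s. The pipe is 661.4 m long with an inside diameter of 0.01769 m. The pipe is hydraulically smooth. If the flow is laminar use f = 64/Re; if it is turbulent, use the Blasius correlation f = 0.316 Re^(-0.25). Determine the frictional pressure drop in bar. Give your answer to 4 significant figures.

Reynolds number Re = ρVD/μ = 1022 · 0.3657 · 0.01769 / 0.000973 = 6795.
Re > 4000 → turbulent. Smooth-pipe (Blasius): f = 0.316 Re^(-0.25) = 0.316/(6795)^0.25 = 0.0348.
Darcy-Weisbach: ΔP = f(L/D)(ρV²/2) = 0.0348·(661.4/0.01769)·(1022·0.3657²/2) = 0.0348·3.739e+04·68.34 = 8.893e+04 Pa.
ΔP = 8.893e+04 Pa = 0.8893 bar.

ΔP ≈ 0.8893 bar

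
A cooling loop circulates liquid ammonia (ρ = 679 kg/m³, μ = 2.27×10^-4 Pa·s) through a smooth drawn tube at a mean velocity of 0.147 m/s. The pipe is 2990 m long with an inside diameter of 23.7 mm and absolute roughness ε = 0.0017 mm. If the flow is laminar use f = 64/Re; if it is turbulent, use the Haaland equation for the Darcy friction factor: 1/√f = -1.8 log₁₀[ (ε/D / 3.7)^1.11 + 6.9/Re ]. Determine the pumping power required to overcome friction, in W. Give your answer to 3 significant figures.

P ≈ 1.84 W

Reynolds number Re = ρVD/μ = 679 · 0.147 · 0.0237 / 0.000227 = 1.042e+04.
Re > 4000 → turbulent. Relative roughness ε/D = 1.7e-06/0.0237 = 7.17e-05. Haaland: 1/√f = -1.8 log₁₀[(7.17e-05/3.7)^1.11 + 6.9/1.042e+04] = -1.8 log₁₀[5.88e-06 + 0.000662] = 5.715, so f = 0.03061.
Darcy-Weisbach: ΔP = f(L/D)(ρV²/2) = 0.03061·(2990/0.0237)·(679·0.147²/2) = 0.03061·1.262e+05·7.336 = 2.833e+04 Pa.
Q = V·A = 0.147·0.0004412 = 6.485e-05 m³/s.
Pumping power P = QΔP = 6.485e-05·2.833e+04 = 1.837 W = 1.84 W.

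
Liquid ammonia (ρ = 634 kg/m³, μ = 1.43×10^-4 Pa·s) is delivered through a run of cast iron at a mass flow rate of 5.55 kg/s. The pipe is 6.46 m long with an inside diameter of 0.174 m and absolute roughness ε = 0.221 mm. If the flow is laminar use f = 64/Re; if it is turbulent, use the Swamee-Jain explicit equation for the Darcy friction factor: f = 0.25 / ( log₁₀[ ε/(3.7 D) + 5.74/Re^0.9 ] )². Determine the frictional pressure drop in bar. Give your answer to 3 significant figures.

ΔP ≈ 3.48×10^-4 bar

A = πD²/4 = π(0.174)²/4 = 0.02378 m²; mean velocity V = ṁ/(ρA) = 5.55/(634 · 0.02378) = 0.3681 m/s.
Reynolds number Re = ρVD/μ = 634 · 0.3681 · 0.174 / 0.000143 = 2.84e+05.
Re > 4000 → turbulent. Relative roughness ε/D = 0.000221/0.174 = 0.00127. Swamee-Jain: f = 0.25/(log₁₀[0.00127/3.7 + 5.74/2.84e+05^0.9])² = 0.25/(log₁₀[0.000343 + 7.09e-05])² = 0.25/(-3.383)² = 0.02185.
Darcy-Weisbach: ΔP = f(L/D)(ρV²/2) = 0.02185·(6.46/0.174)·(634·0.3681²/2) = 0.02185·37.13·42.96 = 34.85 Pa.
ΔP = 34.85 Pa = 3.48×10^-4 bar.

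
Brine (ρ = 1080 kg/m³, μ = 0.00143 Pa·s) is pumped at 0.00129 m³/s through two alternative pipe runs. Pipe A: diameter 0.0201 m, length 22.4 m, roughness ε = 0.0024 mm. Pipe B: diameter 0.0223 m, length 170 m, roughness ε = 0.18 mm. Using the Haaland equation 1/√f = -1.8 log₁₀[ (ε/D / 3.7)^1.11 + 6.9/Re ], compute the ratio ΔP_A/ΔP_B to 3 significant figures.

ΔP_A/ΔP_B ≈ 0.122

Pipe A: V = Q/A = 0.00129/0.0003173 = 4.065 m/s; Re = 6.172e+04; ε/D = 0.000119; Haaland → f = 0.02016; ΔP_A = f(L/D)(ρV²/2) = 2.005e+05 Pa.
Pipe B: V = Q/A = 0.00129/0.0003906 = 3.303 m/s; Re = 5.563e+04; ε/D = 0.00807; Haaland → f = 0.0365; ΔP_B = f(L/D)(ρV²/2) = 1.639e+06 Pa.
ΔP_A/ΔP_B = 2.005e+05/1.639e+06 = 0.122.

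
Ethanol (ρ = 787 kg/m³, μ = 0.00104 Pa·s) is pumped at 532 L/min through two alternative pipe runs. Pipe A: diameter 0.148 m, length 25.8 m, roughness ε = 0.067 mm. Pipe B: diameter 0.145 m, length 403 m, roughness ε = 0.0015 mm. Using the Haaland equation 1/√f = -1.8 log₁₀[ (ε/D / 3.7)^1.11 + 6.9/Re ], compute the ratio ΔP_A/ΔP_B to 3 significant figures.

Pipe A: V = Q/A = 0.008867/0.0172 = 0.5154 m/s; Re = 5.772e+04; ε/D = 0.000453; Haaland → f = 0.02157; ΔP_A = f(L/D)(ρV²/2) = 393.1 Pa.
Pipe B: V = Q/A = 0.008867/0.01651 = 0.537 m/s; Re = 5.892e+04; ε/D = 1.03e-05; Haaland → f = 0.01999; ΔP_B = f(L/D)(ρV²/2) = 6305 Pa.
ΔP_A/ΔP_B = 393.1/6305 = 0.0623.

ΔP_A/ΔP_B ≈ 0.0623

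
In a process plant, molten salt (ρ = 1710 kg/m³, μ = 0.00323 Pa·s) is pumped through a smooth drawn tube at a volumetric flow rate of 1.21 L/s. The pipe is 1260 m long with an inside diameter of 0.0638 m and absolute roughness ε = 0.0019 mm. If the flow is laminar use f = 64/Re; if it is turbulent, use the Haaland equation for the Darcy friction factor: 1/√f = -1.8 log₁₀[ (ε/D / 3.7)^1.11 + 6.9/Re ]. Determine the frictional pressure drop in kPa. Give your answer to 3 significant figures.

Q = 1.21 L/s = 1.21/1000 = 0.00121 m³/s.
Cross-sectional area A = πD²/4 = π(0.0638)²/4 = 0.003197 m²; mean velocity V = Q/A = 0.00121/0.003197 = 0.3785 m/s.
Reynolds number Re = ρVD/μ = 1710 · 0.3785 · 0.0638 / 0.00323 = 1.278e+04.
Re > 4000 → turbulent. Relative roughness ε/D = 1.9e-06/0.0638 = 2.98e-05. Haaland: 1/√f = -1.8 log₁₀[(2.98e-05/3.7)^1.11 + 6.9/1.278e+04] = -1.8 log₁₀[2.21e-06 + 0.00054] = 5.879, so f = 0.02893.
Darcy-Weisbach: ΔP = f(L/D)(ρV²/2) = 0.02893·(1260/0.0638)·(1710·0.3785²/2) = 0.02893·1.975e+04·122.5 = 6.999e+04 Pa.
ΔP = 6.999e+04 Pa = 70.0 kPa.

ΔP ≈ 70.0 kPa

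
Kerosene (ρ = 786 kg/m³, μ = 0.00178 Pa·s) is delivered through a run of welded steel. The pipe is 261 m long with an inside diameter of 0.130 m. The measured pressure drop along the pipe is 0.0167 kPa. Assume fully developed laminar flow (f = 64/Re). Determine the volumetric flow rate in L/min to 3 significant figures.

For laminar flow, f = 64/Re with Re = ρVD/μ, so Darcy-Weisbach reduces to ΔP = 32μLV/D². Solving for V: V = ΔP·D²/(32μL) = 16.7·(0.13)²/(32·0.00178·261) = 0.01898 m/s.
Check: Re = ρVD/μ = 786·0.01898·0.13/0.00178 = 1090 < 2300, so the laminar assumption holds.
Q = V·A = 0.01898·(π/4·0.13²) = 0.000252 m³/s = 15.1 L/min.

Q ≈ 15.1 L/min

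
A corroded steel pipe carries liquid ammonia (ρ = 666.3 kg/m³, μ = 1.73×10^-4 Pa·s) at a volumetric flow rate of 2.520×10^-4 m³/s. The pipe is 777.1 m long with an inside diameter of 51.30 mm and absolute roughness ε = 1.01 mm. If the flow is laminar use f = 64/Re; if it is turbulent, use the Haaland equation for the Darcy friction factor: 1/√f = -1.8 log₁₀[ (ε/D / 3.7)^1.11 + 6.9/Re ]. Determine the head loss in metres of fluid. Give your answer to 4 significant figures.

Cross-sectional area A = πD²/4 = π(0.0513)²/4 = 0.002067 m²; mean velocity V = Q/A = 0.000252/0.002067 = 0.1219 m/s.
Reynolds number Re = ρVD/μ = 666.3 · 0.1219 · 0.0513 / 0.000173 = 2.409e+04.
Re > 4000 → turbulent. Relative roughness ε/D = 0.00101/0.0513 = 0.0197. Haaland: 1/√f = -1.8 log₁₀[(0.0197/3.7)^1.11 + 6.9/2.409e+04] = -1.8 log₁₀[0.00299 + 0.000286] = 4.472, so f = 0.05.
Darcy-Weisbach: ΔP = f(L/D)(ρV²/2) = 0.05·(777.1/0.0513)·(666.3·0.1219²/2) = 0.05·1.515e+04·4.952 = 3751 Pa.
Head loss h_f = ΔP/(ρg) = 3751/(666.3·9.81) = 0.5739 m.

h_f ≈ 0.5739 m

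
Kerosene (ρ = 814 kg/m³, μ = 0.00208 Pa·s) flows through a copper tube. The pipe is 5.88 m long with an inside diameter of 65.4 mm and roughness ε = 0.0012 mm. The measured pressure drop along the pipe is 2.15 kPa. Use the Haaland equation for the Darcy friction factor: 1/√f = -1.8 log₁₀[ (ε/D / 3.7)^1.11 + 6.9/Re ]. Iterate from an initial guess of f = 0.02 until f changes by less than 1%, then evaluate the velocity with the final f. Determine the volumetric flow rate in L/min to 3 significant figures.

Q ≈ 333 L/min

Rearranging Darcy-Weisbach: V = √(2·ΔP·D/(f·L·ρ)). With ε/D = 1.2e-06/0.0654 = 1.83e-05, iterate starting from f = 0.02:
  f = 0.02 → V = √(2·2150·0.0654/(0.02·5.88·814)) = 1.714 m/s; Re = ρVD/μ = 4.387e+04; f → 0.02138
  f = 0.02138 → V = 1.658 m/s; Re = 4.243e+04; f → 0.02154
Converged (Δf/f < 1%). With the final f = 0.02154: V = √(2·2150·0.0654/(0.02154·5.88·814)) = 1.652 m/s.
Q = V·A = 1.652·(π/4·0.0654²) = 0.005548 m³/s = 333 L/min.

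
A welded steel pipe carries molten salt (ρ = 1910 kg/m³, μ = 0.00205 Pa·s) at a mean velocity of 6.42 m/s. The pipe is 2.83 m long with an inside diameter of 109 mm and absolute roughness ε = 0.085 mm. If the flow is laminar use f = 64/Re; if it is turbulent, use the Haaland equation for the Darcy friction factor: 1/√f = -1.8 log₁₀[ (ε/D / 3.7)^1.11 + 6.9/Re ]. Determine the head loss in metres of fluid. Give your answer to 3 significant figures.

h_f ≈ 1.04 m

Reynolds number Re = ρVD/μ = 1910 · 6.42 · 0.109 / 0.00205 = 6.52e+05.
Re > 4000 → turbulent. Relative roughness ε/D = 8.5e-05/0.109 = 0.00078. Haaland: 1/√f = -1.8 log₁₀[(0.00078/3.7)^1.11 + 6.9/6.52e+05] = -1.8 log₁₀[8.31e-05 + 1.06e-05] = 7.251, so f = 0.01902.
Darcy-Weisbach: ΔP = f(L/D)(ρV²/2) = 0.01902·(2.83/0.109)·(1910·6.42²/2) = 0.01902·25.96·3.936e+04 = 1.944e+04 Pa.
Head loss h_f = ΔP/(ρg) = 1.944e+04/(1910·9.81) = 1.04 m.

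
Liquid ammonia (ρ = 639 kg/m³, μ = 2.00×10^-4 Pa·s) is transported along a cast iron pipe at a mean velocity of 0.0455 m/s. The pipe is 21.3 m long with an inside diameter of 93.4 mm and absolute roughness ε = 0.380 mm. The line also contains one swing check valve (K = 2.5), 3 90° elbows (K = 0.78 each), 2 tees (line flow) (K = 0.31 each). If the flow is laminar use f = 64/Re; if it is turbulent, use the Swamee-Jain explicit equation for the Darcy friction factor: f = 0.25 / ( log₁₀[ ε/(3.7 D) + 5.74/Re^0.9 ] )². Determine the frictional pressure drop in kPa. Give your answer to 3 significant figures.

ΔP ≈ 0.00895 kPa

Reynolds number Re = ρVD/μ = 639 · 0.0455 · 0.0934 / 0.0002 = 1.358e+04.
Re > 4000 → turbulent. Relative roughness ε/D = 0.00038/0.0934 = 0.00407. Swamee-Jain: f = 0.25/(log₁₀[0.00407/3.7 + 5.74/1.358e+04^0.9])² = 0.25/(log₁₀[0.0011 + 0.00109])² = 0.25/(-2.659)² = 0.03537.
Total minor-loss coefficient ΣK = 1·2.5 + 3·0.78 + 2·0.31 = 5.46.
ΔP = [f·L/D + ΣK]·(ρV²/2) = [0.03537·21.3/0.0934 + 5.46]·(639·0.0455²/2) = [8.066 + 5.46]·0.6614 = 8.947 Pa.
ΔP = 8.947 Pa = 0.00895 kPa.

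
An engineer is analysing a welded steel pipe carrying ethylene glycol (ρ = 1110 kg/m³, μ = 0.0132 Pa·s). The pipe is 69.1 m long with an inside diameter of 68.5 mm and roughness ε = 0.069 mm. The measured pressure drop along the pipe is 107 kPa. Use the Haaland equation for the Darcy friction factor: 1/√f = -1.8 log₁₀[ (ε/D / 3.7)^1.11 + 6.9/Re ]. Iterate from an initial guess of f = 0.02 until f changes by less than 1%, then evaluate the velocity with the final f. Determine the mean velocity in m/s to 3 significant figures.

Rearranging Darcy-Weisbach: V = √(2·ΔP·D/(f·L·ρ)). With ε/D = 6.9e-05/0.0685 = 0.00101, iterate starting from f = 0.02:
  f = 0.02 → V = √(2·1.07e+05·0.0685/(0.02·69.1·1110)) = 3.091 m/s; Re = ρVD/μ = 1.781e+04; f → 0.02829
  f = 0.02829 → V = 2.599 m/s; Re = 1.497e+04; f → 0.02934
  f = 0.02934 → V = 2.552 m/s; Re = 1.47e+04; f → 0.02946
Converged (Δf/f < 1%). With the final f = 0.02946: V = √(2·1.07e+05·0.0685/(0.02946·69.1·1110)) = 2.547 m/s.

V ≈ 2.55 m/s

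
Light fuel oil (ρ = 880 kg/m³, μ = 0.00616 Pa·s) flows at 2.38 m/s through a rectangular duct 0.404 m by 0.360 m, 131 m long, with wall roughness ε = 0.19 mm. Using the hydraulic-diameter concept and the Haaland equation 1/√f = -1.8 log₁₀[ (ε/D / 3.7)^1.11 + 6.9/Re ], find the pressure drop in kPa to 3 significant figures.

ΔP ≈ 16.7 kPa

Hydraulic diameter D_h = 4A/P = 4·(0.404·0.36)/(2·(0.404+0.36)) = 0.5818/1.528 = 0.3807 m.
Re = ρVD_h/μ = 880·2.38·0.3807/0.00616 = 1.294e+05.
ε/D_h = 0.00019/0.3807 = 0.000499; Haaland gives 1/√f = -1.8 log₁₀[5.06e-05+5.33e-05] = 7.17, so f = 0.01945.
ΔP = f(L/D_h)(ρV²/2) = 0.01945·131/0.3807·2492 = 1.668e+04 Pa.
ΔP = 16.7 kPa.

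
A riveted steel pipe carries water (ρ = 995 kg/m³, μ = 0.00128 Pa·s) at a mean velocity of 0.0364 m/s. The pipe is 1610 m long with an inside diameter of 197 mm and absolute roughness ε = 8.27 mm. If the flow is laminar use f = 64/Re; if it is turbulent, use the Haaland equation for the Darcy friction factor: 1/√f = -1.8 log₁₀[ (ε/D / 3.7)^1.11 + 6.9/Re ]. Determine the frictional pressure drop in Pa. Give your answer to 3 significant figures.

Reynolds number Re = ρVD/μ = 995 · 0.0364 · 0.197 / 0.00128 = 5574.
Re > 4000 → turbulent. Relative roughness ε/D = 0.00827/0.197 = 0.042. Haaland: 1/√f = -1.8 log₁₀[(0.042/3.7)^1.11 + 6.9/5574] = -1.8 log₁₀[0.00693 + 0.00124] = 3.758, so f = 0.07081.
Darcy-Weisbach: ΔP = f(L/D)(ρV²/2) = 0.07081·(1610/0.197)·(995·0.0364²/2) = 0.07081·8173·0.6592 = 381.5 Pa.

ΔP ≈ 381 Pa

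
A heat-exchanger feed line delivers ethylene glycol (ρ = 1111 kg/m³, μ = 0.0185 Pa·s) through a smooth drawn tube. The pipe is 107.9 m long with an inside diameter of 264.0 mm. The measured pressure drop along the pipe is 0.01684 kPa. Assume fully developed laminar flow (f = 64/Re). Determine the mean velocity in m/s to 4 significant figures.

For laminar flow, f = 64/Re with Re = ρVD/μ, so Darcy-Weisbach reduces to ΔP = 32μLV/D². Solving for V: V = ΔP·D²/(32μL) = 16.84·(0.264)²/(32·0.0185·107.9) = 0.01837 m/s.
Check: Re = ρVD/μ = 1111·0.01837·0.264/0.0185 = 291.3 < 2300, so the laminar assumption holds.

V ≈ 0.01837 m/s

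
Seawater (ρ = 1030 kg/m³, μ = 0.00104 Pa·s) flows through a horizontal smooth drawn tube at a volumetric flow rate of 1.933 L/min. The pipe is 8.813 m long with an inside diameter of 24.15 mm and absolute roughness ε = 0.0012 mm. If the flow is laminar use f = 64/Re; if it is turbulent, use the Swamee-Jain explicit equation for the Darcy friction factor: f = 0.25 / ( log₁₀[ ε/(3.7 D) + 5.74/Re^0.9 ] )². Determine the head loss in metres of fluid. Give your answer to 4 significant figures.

h_f ≈ 0.003500 m

Q = 1.933 L/min = 1.933/60000 = 3.222e-05 m³/s.
Cross-sectional area A = πD²/4 = π(0.02415)²/4 = 0.0004581 m²; mean velocity V = Q/A = 3.222e-05/0.0004581 = 0.07033 m/s.
Reynolds number Re = ρVD/μ = 1030 · 0.07033 · 0.02415 / 0.00104 = 1682.
Re < 2300 → laminar flow, so f = 64/Re = 64/1682 = 0.03805 (the turbulent correlation is not needed).
Darcy-Weisbach: ΔP = f(L/D)(ρV²/2) = 0.03805·(8.813/0.02415)·(1030·0.07033²/2) = 0.03805·364.9·2.548 = 35.37 Pa.
Head loss h_f = ΔP/(ρg) = 35.37/(1030·9.81) = 0.003500 m.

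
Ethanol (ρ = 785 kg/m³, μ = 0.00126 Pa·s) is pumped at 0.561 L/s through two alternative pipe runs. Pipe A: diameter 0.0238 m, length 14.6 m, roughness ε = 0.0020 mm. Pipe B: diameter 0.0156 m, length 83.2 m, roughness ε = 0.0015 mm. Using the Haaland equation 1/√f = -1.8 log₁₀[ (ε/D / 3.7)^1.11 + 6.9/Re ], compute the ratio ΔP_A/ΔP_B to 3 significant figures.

ΔP_A/ΔP_B ≈ 0.0235

Pipe A: V = Q/A = 0.000561/0.0004449 = 1.261 m/s; Re = 1.87e+04; ε/D = 8.4e-05; Haaland → f = 0.02631; ΔP_A = f(L/D)(ρV²/2) = 1.007e+04 Pa.
Pipe B: V = Q/A = 0.000561/0.0001911 = 2.935 m/s; Re = 2.853e+04; ε/D = 9.62e-05; Haaland → f = 0.02379; ΔP_B = f(L/D)(ρV²/2) = 4.29e+05 Pa.
ΔP_A/ΔP_B = 1.007e+04/4.29e+05 = 0.0235.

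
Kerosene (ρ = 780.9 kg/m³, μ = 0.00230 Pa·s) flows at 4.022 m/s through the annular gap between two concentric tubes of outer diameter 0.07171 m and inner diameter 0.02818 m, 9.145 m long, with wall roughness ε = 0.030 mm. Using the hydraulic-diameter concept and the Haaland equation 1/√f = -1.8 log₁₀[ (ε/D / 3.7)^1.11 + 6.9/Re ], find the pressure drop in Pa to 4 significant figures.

ΔP ≈ 29520 Pa

Hydraulic diameter D_h = 4A/P = D_o - D_i = 0.07171 - 0.02818 = 0.04353 m.
Re = ρVD_h/μ = 780.9·4.022·0.04353/0.0023 = 5.944e+04.
ε/D_h = 3e-05/0.04353 = 0.000689; Haaland gives 1/√f = -1.8 log₁₀[7.24e-05+0.000116] = 6.704, so f = 0.02225.
ΔP = f(L/D_h)(ρV²/2) = 0.02225·9.145/0.04353·6316 = 2.952e+04 Pa.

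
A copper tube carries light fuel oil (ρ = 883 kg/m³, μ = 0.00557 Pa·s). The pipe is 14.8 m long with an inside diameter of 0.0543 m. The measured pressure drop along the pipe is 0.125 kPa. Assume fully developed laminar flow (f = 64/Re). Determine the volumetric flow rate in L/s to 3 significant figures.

For laminar flow, f = 64/Re with Re = ρVD/μ, so Darcy-Weisbach reduces to ΔP = 32μLV/D². Solving for V: V = ΔP·D²/(32μL) = 125·(0.0543)²/(32·0.00557·14.8) = 0.1397 m/s.
Check: Re = ρVD/μ = 883·0.1397·0.0543/0.00557 = 1203 < 2300, so the laminar assumption holds.
Q = V·A = 0.1397·(π/4·0.0543²) = 0.0003235 m³/s = 0.324 L/s.

Q ≈ 0.324 L/s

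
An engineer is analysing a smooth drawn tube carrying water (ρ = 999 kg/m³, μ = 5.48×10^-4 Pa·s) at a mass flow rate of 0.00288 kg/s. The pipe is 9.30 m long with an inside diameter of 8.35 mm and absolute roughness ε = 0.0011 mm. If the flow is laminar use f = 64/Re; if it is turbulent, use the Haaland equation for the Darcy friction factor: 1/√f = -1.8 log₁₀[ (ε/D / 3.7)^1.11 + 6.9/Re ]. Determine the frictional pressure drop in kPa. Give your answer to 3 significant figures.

ΔP ≈ 0.123 kPa

A = πD²/4 = π(0.00835)²/4 = 5.476e-05 m²; mean velocity V = ṁ/(ρA) = 0.00288/(999 · 5.476e-05) = 0.05265 m/s.
Reynolds number Re = ρVD/μ = 999 · 0.05265 · 0.00835 / 0.000548 = 801.4.
Re < 2300 → laminar flow, so f = 64/Re = 64/801.4 = 0.07986 (the turbulent correlation is not needed).
Darcy-Weisbach: ΔP = f(L/D)(ρV²/2) = 0.07986·(9.3/0.00835)·(999·0.05265²/2) = 0.07986·1114·1.384 = 123.1 Pa.
ΔP = 123.1 Pa = 0.123 kPa.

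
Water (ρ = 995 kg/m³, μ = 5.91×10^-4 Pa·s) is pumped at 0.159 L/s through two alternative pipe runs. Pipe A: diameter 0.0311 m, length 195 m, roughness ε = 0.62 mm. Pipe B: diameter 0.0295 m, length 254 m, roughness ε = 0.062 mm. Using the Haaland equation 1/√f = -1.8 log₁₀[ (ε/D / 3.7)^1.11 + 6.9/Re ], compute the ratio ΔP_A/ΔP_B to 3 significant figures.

ΔP_A/ΔP_B ≈ 0.938

Pipe A: V = Q/A = 0.000159/0.0007596 = 0.2093 m/s; Re = 1.096e+04; ε/D = 0.0199; Haaland → f = 0.052; ΔP_A = f(L/D)(ρV²/2) = 7107 Pa.
Pipe B: V = Q/A = 0.000159/0.0006835 = 0.2326 m/s; Re = 1.155e+04; ε/D = 0.0021; Haaland → f = 0.0327; ΔP_B = f(L/D)(ρV²/2) = 7580 Pa.
ΔP_A/ΔP_B = 7107/7580 = 0.938.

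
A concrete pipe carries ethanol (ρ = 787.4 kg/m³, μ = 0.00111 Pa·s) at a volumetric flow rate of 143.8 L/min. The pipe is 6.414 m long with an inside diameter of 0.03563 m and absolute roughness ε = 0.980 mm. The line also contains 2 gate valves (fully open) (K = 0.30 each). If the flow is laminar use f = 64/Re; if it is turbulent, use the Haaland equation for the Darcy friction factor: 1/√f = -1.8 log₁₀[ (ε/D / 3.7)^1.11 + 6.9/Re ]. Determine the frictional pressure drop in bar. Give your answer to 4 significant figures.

ΔP ≈ 0.2422 bar

Q = 143.8 L/min = 143.8/60000 = 0.002397 m³/s.
Cross-sectional area A = πD²/4 = π(0.03563)²/4 = 0.0009971 m²; mean velocity V = Q/A = 0.002397/0.0009971 = 2.404 m/s.
Reynolds number Re = ρVD/μ = 787.4 · 2.404 · 0.03563 / 0.00111 = 6.075e+04.
Re > 4000 → turbulent. Relative roughness ε/D = 0.00098/0.03563 = 0.0275. Haaland: 1/√f = -1.8 log₁₀[(0.0275/3.7)^1.11 + 6.9/6.075e+04] = -1.8 log₁₀[0.00434 + 0.000114] = 4.233, so f = 0.05581.
Total minor-loss coefficient ΣK = 2·0.3 = 0.6.
ΔP = [f·L/D + ΣK]·(ρV²/2) = [0.05581·6.414/0.03563 + 0.6]·(787.4·2.404²/2) = [10.05 + 0.6]·2275 = 2.422e+04 Pa.
ΔP = 2.422e+04 Pa = 0.2422 bar.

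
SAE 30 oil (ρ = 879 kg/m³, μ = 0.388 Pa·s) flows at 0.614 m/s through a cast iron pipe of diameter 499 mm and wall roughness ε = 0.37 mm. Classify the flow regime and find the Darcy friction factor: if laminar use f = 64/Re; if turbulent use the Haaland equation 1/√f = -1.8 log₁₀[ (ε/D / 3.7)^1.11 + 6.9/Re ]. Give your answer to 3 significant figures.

Re = ρVD/μ = 879·0.614·0.499/0.388 = 694.1.
Re < 2300 → laminar, so f = 64/Re = 0.0922 (roughness is irrelevant in laminar flow).

f ≈ 0.0922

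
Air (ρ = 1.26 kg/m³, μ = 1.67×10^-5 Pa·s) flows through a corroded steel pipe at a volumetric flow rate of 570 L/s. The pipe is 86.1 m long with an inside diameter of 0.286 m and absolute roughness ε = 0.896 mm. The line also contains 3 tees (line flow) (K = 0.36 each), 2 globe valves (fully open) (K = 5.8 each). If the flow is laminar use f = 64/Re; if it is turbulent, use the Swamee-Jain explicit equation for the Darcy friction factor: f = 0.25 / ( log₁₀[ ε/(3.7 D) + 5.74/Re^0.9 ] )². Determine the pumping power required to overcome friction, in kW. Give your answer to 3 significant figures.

Q = 570 L/s = 570/1000 = 0.57 m³/s.
Cross-sectional area A = πD²/4 = π(0.286)²/4 = 0.06424 m²; mean velocity V = Q/A = 0.57/0.06424 = 8.873 m/s.
Reynolds number Re = ρVD/μ = 1.26 · 8.873 · 0.286 / 1.67e-05 = 1.915e+05.
Re > 4000 → turbulent. Relative roughness ε/D = 0.000896/0.286 = 0.00313. Swamee-Jain: f = 0.25/(log₁₀[0.00313/3.7 + 5.74/1.915e+05^0.9])² = 0.25/(log₁₀[0.000847 + 0.000101])² = 0.25/(-3.023)² = 0.02735.
Total minor-loss coefficient ΣK = 3·0.36 + 2·5.8 = 12.7.
ΔP = [f·L/D + ΣK]·(ρV²/2) = [0.02735·86.1/0.286 + 12.7]·(1.26·8.873²/2) = [8.234 + 12.7]·49.6 = 1037 Pa.
Pumping power P = QΔP = 0.57·1037 = 591.2 W = 0.591 kW.

P ≈ 0.591 kW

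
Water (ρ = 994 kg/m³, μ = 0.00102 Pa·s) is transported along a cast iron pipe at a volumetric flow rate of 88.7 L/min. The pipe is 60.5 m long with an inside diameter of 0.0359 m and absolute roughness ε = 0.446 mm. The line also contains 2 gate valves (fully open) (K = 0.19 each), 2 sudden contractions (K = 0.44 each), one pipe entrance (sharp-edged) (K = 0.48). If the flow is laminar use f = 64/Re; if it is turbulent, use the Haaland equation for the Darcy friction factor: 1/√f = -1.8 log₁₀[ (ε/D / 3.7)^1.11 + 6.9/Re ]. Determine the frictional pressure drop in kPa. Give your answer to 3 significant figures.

Q = 88.7 L/min = 88.7/60000 = 0.001478 m³/s.
Cross-sectional area A = πD²/4 = π(0.0359)²/4 = 0.001012 m²; mean velocity V = Q/A = 0.001478/0.001012 = 1.46 m/s.
Reynolds number Re = ρVD/μ = 994 · 1.46 · 0.0359 / 0.00102 = 5.109e+04.
Re > 4000 → turbulent. Relative roughness ε/D = 0.000446/0.0359 = 0.0124. Haaland: 1/√f = -1.8 log₁₀[(0.0124/3.7)^1.11 + 6.9/5.109e+04] = -1.8 log₁₀[0.00179 + 0.000135] = 4.886, so f = 0.04188.
Total minor-loss coefficient ΣK = 2·0.19 + 2·0.44 + 1·0.48 = 1.74.
ΔP = [f·L/D + ΣK]·(ρV²/2) = [0.04188·60.5/0.0359 + 1.74]·(994·1.46²/2) = [70.58 + 1.74]·1060 = 7.667e+04 Pa.
ΔP = 7.667e+04 Pa = 76.7 kPa.

ΔP ≈ 76.7 kPa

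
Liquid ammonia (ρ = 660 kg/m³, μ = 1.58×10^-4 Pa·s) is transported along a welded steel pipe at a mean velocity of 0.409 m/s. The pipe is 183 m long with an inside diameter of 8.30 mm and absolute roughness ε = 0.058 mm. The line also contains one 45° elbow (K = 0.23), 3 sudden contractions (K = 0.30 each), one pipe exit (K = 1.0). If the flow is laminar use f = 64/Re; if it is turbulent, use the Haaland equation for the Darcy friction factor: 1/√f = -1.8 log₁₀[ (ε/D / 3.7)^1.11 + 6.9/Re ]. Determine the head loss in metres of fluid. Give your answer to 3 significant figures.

h_f ≈ 7.19 m

Reynolds number Re = ρVD/μ = 660 · 0.409 · 0.0083 / 0.000158 = 1.418e+04.
Re > 4000 → turbulent. Relative roughness ε/D = 5.8e-05/0.0083 = 0.00699. Haaland: 1/√f = -1.8 log₁₀[(0.00699/3.7)^1.11 + 6.9/1.418e+04] = -1.8 log₁₀[0.000947 + 0.000487] = 5.118, so f = 0.03817.
Total minor-loss coefficient ΣK = 1·0.23 + 3·0.3 + 1·1 = 2.13.
ΔP = [f·L/D + ΣK]·(ρV²/2) = [0.03817·183/0.0083 + 2.13]·(660·0.409²/2) = [841.7 + 2.13]·55.2 = 4.658e+04 Pa.
Head loss h_f = ΔP/(ρg) = 4.658e+04/(660·9.81) = 7.19 m.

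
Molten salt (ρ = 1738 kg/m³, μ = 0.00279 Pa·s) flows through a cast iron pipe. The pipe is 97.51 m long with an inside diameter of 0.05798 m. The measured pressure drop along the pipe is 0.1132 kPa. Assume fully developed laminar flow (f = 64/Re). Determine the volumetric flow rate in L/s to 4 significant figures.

For laminar flow, f = 64/Re with Re = ρVD/μ, so Darcy-Weisbach reduces to ΔP = 32μLV/D². Solving for V: V = ΔP·D²/(32μL) = 113.2·(0.05798)²/(32·0.00279·97.51) = 0.04371 m/s.
Check: Re = ρVD/μ = 1738·0.04371·0.05798/0.00279 = 1579 < 2300, so the laminar assumption holds.
Q = V·A = 0.04371·(π/4·0.05798²) = 0.0001154 m³/s = 0.1154 L/s.

Q ≈ 0.1154 L/s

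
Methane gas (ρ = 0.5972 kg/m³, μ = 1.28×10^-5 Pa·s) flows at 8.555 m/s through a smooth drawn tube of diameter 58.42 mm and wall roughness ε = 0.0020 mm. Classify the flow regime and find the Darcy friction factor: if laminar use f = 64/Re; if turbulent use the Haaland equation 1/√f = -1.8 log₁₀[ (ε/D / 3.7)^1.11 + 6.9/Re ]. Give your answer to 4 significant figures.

f ≈ 0.02484

Re = ρVD/μ = 0.5972·8.555·0.05842/1.28e-05 = 2.332e+04.
Re > 4000 → turbulent. ε/D = 2e-06/0.05842 = 3.42e-05; Haaland: 1/√f = -1.8 log₁₀[2.59e-06 + 0.000296] = 6.345, so f = 0.02484.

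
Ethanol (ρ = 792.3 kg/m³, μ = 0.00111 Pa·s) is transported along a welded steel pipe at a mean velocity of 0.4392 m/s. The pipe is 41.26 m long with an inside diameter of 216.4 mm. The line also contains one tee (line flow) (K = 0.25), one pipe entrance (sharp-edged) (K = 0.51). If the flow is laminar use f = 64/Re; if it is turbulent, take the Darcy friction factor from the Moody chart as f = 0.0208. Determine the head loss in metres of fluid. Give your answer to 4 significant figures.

Reynolds number Re = ρVD/μ = 792.3 · 0.4392 · 0.2164 / 0.00111 = 6.784e+04.
Re > 4000 → turbulent; use the Moody-chart value f = 0.0208.
Total minor-loss coefficient ΣK = 1·0.25 + 1·0.51 = 0.76.
ΔP = [f·L/D + ΣK]·(ρV²/2) = [0.0208·41.26/0.2164 + 0.76]·(792.3·0.4392²/2) = [3.966 + 0.76]·76.42 = 361.1 Pa.
Head loss h_f = ΔP/(ρg) = 361.1/(792.3·9.81) = 0.04646 m.

h_f ≈ 0.04646 m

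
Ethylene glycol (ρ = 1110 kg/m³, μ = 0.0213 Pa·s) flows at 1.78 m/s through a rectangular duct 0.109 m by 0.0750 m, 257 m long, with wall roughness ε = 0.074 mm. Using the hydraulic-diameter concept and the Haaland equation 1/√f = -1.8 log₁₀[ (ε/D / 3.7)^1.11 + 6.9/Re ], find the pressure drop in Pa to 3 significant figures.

ΔP ≈ 171000 Pa

Hydraulic diameter D_h = 4A/P = 4·(0.109·0.075)/(2·(0.109+0.075)) = 0.0327/0.368 = 0.08886 m.
Re = ρVD_h/μ = 1110·1.78·0.08886/0.0213 = 8243.
ε/D_h = 7.4e-05/0.08886 = 0.000833; Haaland gives 1/√f = -1.8 log₁₀[8.93e-05+0.000837] = 5.46, so f = 0.03355.
ΔP = f(L/D_h)(ρV²/2) = 0.03355·257/0.08886·1758 = 1.706e+05 Pa.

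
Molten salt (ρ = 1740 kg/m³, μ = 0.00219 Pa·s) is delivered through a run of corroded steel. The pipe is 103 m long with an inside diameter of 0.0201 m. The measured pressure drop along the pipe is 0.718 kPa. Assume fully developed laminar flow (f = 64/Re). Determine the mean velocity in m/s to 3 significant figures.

V ≈ 0.0402 m/s

For laminar flow, f = 64/Re with Re = ρVD/μ, so Darcy-Weisbach reduces to ΔP = 32μLV/D². Solving for V: V = ΔP·D²/(32μL) = 718·(0.0201)²/(32·0.00219·103) = 0.04019 m/s.
Check: Re = ρVD/μ = 1740·0.04019·0.0201/0.00219 = 641.8 < 2300, so the laminar assumption holds.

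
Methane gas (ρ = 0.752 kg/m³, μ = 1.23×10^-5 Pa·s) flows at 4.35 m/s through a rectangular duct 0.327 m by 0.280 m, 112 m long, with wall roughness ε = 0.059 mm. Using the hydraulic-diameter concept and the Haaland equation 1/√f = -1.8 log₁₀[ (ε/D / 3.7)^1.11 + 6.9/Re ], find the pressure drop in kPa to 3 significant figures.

Hydraulic diameter D_h = 4A/P = 4·(0.327·0.28)/(2·(0.327+0.28)) = 0.3662/1.214 = 0.3017 m.
Re = ρVD_h/μ = 0.752·4.35·0.3017/1.23e-05 = 8.023e+04.
ε/D_h = 5.9e-05/0.3017 = 0.000196; Haaland gives 1/√f = -1.8 log₁₀[1.79e-05+8.6e-05] = 7.17, so f = 0.01945.
ΔP = f(L/D_h)(ρV²/2) = 0.01945·112/0.3017·7.115 = 51.38 Pa.
ΔP = 0.0514 kPa.

ΔP ≈ 0.0514 kPa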